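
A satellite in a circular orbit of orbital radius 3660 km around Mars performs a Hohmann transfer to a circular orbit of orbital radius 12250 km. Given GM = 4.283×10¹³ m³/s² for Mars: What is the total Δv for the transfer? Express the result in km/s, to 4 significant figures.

Δv_total ≈ 1.426 km/s

r₁ = 3660 km = 3.660×10⁶ m.
r₂ = 12250 km = 1.225×10⁷ m.
Transfer ellipse a_t = (r₁ + r₂)/2 = 7.955×10⁶ m.
At r₁: circular v_c1 = √(μ/r₁) = 3421 m/s; transfer-periapsis v_p = √[μ(2/r₁ − 1/a_t)] = 4245 m/s.
Δv₁ = v_p − v_c1 = 824.2 m/s.
At r₂: circular v_c2 = √(μ/r₂) = 1870 m/s; transfer-apoapsis v_a = √[μ(2/r₂ − 1/a_t)] = 1268 m/s.
Δv₂ = v_c2 − v_a = 601.5 m/s.
Total Δv = Δv₁ + Δv₂ = 1426 m/s = 1.426 km/s.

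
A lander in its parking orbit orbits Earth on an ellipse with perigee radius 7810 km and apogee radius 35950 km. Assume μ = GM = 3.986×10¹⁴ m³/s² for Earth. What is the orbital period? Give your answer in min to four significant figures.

Semi-major axis a = (r_p + r_a)/2 = (7810.0 + 35950)/2 = 21880 km = 2.188×10⁷ m.
By Kepler's third law T = 2π√(a³/μ) = 2π × 5.126×10³ = 3.221×10⁴ s.
= 536.8 min.

T ≈ 536.8 min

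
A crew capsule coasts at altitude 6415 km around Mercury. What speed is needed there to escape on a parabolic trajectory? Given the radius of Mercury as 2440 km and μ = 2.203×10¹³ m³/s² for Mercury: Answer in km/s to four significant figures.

v_esc ≈ 2.231 km/s

r = 2440 + 6415 = 8855.0 km = 8.8550×10⁶ m.
Escape speed v_esc = √(2μ/r) = √(2 × 2.203×10¹³ / 8.855×10⁶) = √(4.976×10⁶) = 2231 m/s.
= 2.231 km/s.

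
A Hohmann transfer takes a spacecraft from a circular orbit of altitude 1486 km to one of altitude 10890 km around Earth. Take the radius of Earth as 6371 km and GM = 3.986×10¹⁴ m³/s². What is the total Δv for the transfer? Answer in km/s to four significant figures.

Δv_total ≈ 2.232 km/s

r₁ = 6371 + 1486 = 7857.0 km = 7.8570×10⁶ m.
r₂ = 6371 + 10890 = 17261 km = 1.7261×10⁷ m.
Transfer ellipse a_t = (r₁ + r₂)/2 = 1.256×10⁷ m.
At r₁: circular v_c1 = √(μ/r₁) = 7123 m/s; transfer-perigee v_p = √[μ(2/r₁ − 1/a_t)] = 8350 m/s.
Δv₁ = v_p − v_c1 = 1228 m/s.
At r₂: circular v_c2 = √(μ/r₂) = 4805 m/s; transfer-apogee v_a = √[μ(2/r₂ − 1/a_t)] = 3801 m/s.
Δv₂ = v_c2 − v_a = 1005 m/s.
Total Δv = Δv₁ + Δv₂ = 2232 m/s = 2.232 km/s.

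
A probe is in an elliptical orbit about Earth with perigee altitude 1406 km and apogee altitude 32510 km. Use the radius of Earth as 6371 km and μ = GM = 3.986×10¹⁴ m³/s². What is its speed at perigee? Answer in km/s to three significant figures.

v ≈ 9.24 km/s

r_p = 6371 + 1406 = 7777.0 km = 7.7770×10⁶ m.
r_a = 6371 + 32510 = 38881 km = 3.8881×10⁷ m.
Semi-major axis a = (r_p + r_a)/2 = 23329 km = 2.333×10⁷ m.
Vis-viva: v² = μ(2/r − 1/a) = 3.986×10¹⁴ × (2.572×10⁻⁷ − 4.287×10⁻⁸) = 8.542×10⁷ m²/s².
v = 9242 m/s = 9.242 km/s.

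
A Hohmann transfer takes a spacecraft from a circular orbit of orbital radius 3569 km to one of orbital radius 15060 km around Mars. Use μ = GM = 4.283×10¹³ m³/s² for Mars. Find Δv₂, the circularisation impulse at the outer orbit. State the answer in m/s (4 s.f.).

Δv ≈ 642.5 m/s

r₁ = 3569 km = 3.569×10⁶ m.
r₂ = 15060 km = 1.506×10⁷ m.
Transfer ellipse a_t = (r₁ + r₂)/2 = 9.314×10⁶ m.
At r₁: circular v_c1 = √(μ/r₁) = 3464 m/s; transfer-periapsis v_p = √[μ(2/r₁ − 1/a_t)] = 4405 m/s.
At r₂: circular v_c2 = √(μ/r₂) = 1686 m/s; transfer-apoapsis v_a = √[μ(2/r₂ − 1/a_t)] = 1044 m/s.
Δv₂ = v_c2 − v_a = 642.5 m/s.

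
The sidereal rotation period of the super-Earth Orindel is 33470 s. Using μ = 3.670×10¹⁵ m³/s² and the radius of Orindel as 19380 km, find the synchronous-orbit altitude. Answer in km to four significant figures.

A synchronous orbit has period T, so by Kepler's third law a = (μT²/4π²)^(1/3).
μT²/4π² = 3.670×10¹⁵ × (3.347×10⁴)² / 39.48 = 1.041×10²³ m³.
a = 4.705×10⁷ m = 47048 km.
Altitude h = a − R = 47048 − 19380 = 27668 km.

h_sync ≈ 27670 km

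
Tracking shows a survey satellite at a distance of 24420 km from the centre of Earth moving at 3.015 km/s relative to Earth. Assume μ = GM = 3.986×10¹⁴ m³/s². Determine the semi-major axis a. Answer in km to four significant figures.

a ≈ 16920 km

r = 2.442×10⁷ m.
Specific orbital energy ε = v²/2 − μ/r = (3015)²/2 − 3.986×10¹⁴/2.442×10⁷ = -1.178×10⁷ J/kg.
Since ε = −μ/(2a), a = −μ/(2ε) = 1.692×10⁷ m = 16922 km.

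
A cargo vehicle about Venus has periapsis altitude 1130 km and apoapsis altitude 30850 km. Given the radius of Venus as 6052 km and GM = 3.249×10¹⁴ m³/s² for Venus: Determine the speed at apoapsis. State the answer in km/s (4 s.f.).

v ≈ 1.694 km/s

r_p = 6052 + 1130 = 7182.0 km = 7.1820×10⁶ m.
r_a = 6052 + 30850 = 36902 km = 3.6902×10⁷ m.
Semi-major axis a = (r_p + r_a)/2 = 22042 km = 2.204×10⁷ m.
Vis-viva: v² = μ(2/r − 1/a) = 3.249×10¹⁴ × (5.420×10⁻⁸ − 4.537×10⁻⁸) = 2.869×10⁶ m²/s².
v = 1694 m/s = 1.694 km/s.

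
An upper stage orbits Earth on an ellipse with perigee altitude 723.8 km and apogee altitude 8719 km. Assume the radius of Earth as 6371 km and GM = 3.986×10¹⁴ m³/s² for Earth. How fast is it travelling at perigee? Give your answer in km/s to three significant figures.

v ≈ 8.74 km/s

r_p = 6371 + 723.8 = 7094.8 km = 7.0948×10⁶ m.
r_a = 6371 + 8719 = 15090 km = 1.5090×10⁷ m.
Semi-major axis a = (r_p + r_a)/2 = 11092 km = 1.109×10⁷ m.
Vis-viva: v² = μ(2/r − 1/a) = 3.986×10¹⁴ × (2.819×10⁻⁷ − 9.015×10⁻⁸) = 7.643×10⁷ m²/s².
v = 8742 m/s = 8.742 km/s.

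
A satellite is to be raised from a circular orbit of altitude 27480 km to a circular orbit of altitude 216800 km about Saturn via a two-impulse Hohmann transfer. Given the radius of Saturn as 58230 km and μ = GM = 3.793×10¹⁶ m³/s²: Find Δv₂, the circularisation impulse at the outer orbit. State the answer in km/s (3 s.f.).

r₁ = 58230 + 27480 = 85710 km = 8.5710×10⁷ m.
r₂ = 58230 + 216800 = 275030 km = 2.7503×10⁸ m.
Transfer ellipse a_t = (r₁ + r₂)/2 = 1.804×10⁸ m.
At r₁: circular v_c1 = √(μ/r₁) = 21040 m/s; transfer-perikrone v_p = √[μ(2/r₁ − 1/a_t)] = 25980 m/s.
At r₂: circular v_c2 = √(μ/r₂) = 11740 m/s; transfer-apokrone v_a = √[μ(2/r₂ − 1/a_t)] = 8095 m/s.
Δv₂ = v_c2 − v_a = 3648 m/s.
= 3.648 km/s.

Δv ≈ 3.65 km/s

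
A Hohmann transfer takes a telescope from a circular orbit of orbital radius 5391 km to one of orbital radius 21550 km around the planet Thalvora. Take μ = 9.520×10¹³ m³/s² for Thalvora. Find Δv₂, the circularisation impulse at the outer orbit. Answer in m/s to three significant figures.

r₁ = 5391 km = 5.391×10⁶ m.
r₂ = 21550 km = 2.155×10⁷ m.
Transfer ellipse a_t = (r₁ + r₂)/2 = 1.347×10⁷ m.
At r₁: circular v_c1 = √(μ/r₁) = 4202 m/s; transfer-periapsis v_p = √[μ(2/r₁ − 1/a_t)] = 5315 m/s.
At r₂: circular v_c2 = √(μ/r₂) = 2102 m/s; transfer-apoapsis v_a = √[μ(2/r₂ − 1/a_t)] = 1330 m/s.
Δv₂ = v_c2 − v_a = 772.2 m/s.

Δv ≈ 772 m/s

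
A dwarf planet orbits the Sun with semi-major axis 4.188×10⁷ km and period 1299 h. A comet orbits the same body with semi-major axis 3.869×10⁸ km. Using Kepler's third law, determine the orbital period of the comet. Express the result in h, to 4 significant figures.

Kepler's third law: T² ∝ a³, so T₂ = T₁ (a₂/a₁)^(3/2).
a₂/a₁ = 9.238, (a₂/a₁)^(3/2) = 28.08.
T₂ = 1299 × 28.08 = 36480 h.

T₂ ≈ 36480 h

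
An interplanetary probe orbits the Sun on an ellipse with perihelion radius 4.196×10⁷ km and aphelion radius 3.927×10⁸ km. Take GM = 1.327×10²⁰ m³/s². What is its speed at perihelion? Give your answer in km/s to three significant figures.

v ≈ 75.6 km/s

Semi-major axis a = (r_p + r_a)/2 = 2.1733×10⁸ km = 2.173×10¹¹ m.
Vis-viva: v² = μ(2/r − 1/a) = 1.327×10²⁰ × (4.766×10⁻¹¹ − 4.601×10⁻¹²) = 5.714×10⁹ m²/s².
v = 75590 m/s = 75.59 km/s.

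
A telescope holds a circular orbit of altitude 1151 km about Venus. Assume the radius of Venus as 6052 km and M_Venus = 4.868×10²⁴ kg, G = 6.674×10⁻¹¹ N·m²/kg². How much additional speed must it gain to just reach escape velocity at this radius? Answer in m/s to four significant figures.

μ = GM = 6.674×10⁻¹¹ × 4.868×10²⁴ = 3.249×10¹⁴ m³/s².
r = 6052 + 1151 = 7203.0 km = 7.2030×10⁶ m.
Circular speed v_c = √(μ/r) = 6716 m/s.
Escape speed v_esc = √(2μ/r) = √2 × v_c = 9498 m/s.
Δv = v_esc − v_c = 2782 m/s.

Δv ≈ 2782 m/s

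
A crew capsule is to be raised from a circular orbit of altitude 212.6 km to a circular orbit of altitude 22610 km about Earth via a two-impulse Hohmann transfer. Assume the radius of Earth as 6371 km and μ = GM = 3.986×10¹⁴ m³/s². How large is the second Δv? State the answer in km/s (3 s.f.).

Δv ≈ 1.45 km/s

r₁ = 6371 + 212.6 = 6583.6 km = 6.5836×10⁶ m.
r₂ = 6371 + 22610 = 28981 km = 2.8981×10⁷ m.
Transfer ellipse a_t = (r₁ + r₂)/2 = 1.778×10⁷ m.
At r₁: circular v_c1 = √(μ/r₁) = 7781 m/s; transfer-perigee v_p = √[μ(2/r₁ − 1/a_t)] = 9933 m/s.
At r₂: circular v_c2 = √(μ/r₂) = 3709 m/s; transfer-apogee v_a = √[μ(2/r₂ − 1/a_t)] = 2257 m/s.
Δv₂ = v_c2 − v_a = 1452 m/s.
= 1.452 km/s.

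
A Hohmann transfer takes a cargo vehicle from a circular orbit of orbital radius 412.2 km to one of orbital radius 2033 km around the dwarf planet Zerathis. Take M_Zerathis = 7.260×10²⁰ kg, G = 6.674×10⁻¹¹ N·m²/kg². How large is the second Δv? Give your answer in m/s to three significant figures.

μ = GM = 6.674×10⁻¹¹ × 7.260×10²⁰ = 4.845×10¹⁰ m³/s².
r₁ = 412.2 km = 4.122×10⁵ m.
r₂ = 2033 km = 2.033×10⁶ m.
Transfer ellipse a_t = (r₁ + r₂)/2 = 1.223×10⁶ m.
At r₁: circular v_c1 = √(μ/r₁) = 342.9 m/s; transfer-periapsis v_p = √[μ(2/r₁ − 1/a_t)] = 442.1 m/s.
At r₂: circular v_c2 = √(μ/r₂) = 154.4 m/s; transfer-apoapsis v_a = √[μ(2/r₂ − 1/a_t)] = 89.64 m/s.
Δv₂ = v_c2 − v_a = 64.74 m/s.

Δv ≈ 64.7 m/s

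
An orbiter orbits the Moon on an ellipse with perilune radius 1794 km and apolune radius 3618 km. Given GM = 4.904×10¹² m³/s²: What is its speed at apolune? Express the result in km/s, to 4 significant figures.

v ≈ 0.948 km/s

Semi-major axis a = (r_p + r_a)/2 = 2706.0 km = 2.706×10⁶ m.
Vis-viva: v² = μ(2/r − 1/a) = 4.904×10¹² × (5.528×10⁻⁷ − 3.695×10⁻⁷) = 8.986×10⁵ m²/s².
v = 948.0 m/s = 0.948 km/s.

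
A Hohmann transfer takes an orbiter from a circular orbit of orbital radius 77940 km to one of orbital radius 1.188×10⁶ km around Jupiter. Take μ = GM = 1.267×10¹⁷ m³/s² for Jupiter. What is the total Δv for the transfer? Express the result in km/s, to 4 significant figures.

r₁ = 77940 km = 7.794×10⁷ m.
r₂ = 1.188×10⁶ km = 1.188×10⁹ m.
Transfer ellipse a_t = (r₁ + r₂)/2 = 6.330×10⁸ m.
At r₁: circular v_c1 = √(μ/r₁) = 40320 m/s; transfer-perijove v_p = √[μ(2/r₁ − 1/a_t)] = 55240 m/s.
Δv₁ = v_p − v_c1 = 14920 m/s.
At r₂: circular v_c2 = √(μ/r₂) = 10330 m/s; transfer-apojove v_a = √[μ(2/r₂ − 1/a_t)] = 3624 m/s.
Δv₂ = v_c2 − v_a = 6703 m/s.
Total Δv = Δv₁ + Δv₂ = 21620 m/s = 21.62 km/s.

Δv_total ≈ 21.62 km/s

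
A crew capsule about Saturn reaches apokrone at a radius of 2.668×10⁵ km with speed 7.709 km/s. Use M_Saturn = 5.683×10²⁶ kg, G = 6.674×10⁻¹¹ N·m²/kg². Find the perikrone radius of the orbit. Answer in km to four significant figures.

μ = GM = 6.674×10⁻¹¹ × 5.683×10²⁶ = 3.793×10¹⁶ m³/s².
r_a = 2.668×10⁸ m.
Specific energy ε = v²/2 − μ/r = -1.124×10⁸ J/kg, so a = −μ/(2ε) = 1.687×10⁸ m.
The apsides satisfy r_p + r_a = 2a, so the perikrone radius is 2a − r_a = 7.050×10⁷ m = 70503 km.

perikrone radius ≈ 70500 km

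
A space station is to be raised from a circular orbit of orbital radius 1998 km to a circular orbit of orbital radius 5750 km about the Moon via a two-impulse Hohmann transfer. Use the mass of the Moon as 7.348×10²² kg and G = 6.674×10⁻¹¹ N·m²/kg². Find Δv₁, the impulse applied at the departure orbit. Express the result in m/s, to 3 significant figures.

μ = GM = 6.674×10⁻¹¹ × 7.348×10²² = 4.904×10¹² m³/s².
r₁ = 1998 km = 1.998×10⁶ m.
r₂ = 5750 km = 5.750×10⁶ m.
Transfer ellipse a_t = (r₁ + r₂)/2 = 3.874×10⁶ m.
At r₁: circular v_c1 = √(μ/r₁) = 1567 m/s; transfer-perilune v_p = √[μ(2/r₁ − 1/a_t)] = 1909 m/s.
Δv₁ = v_p − v_c1 = 342.0 m/s.

Δv ≈ 342 m/s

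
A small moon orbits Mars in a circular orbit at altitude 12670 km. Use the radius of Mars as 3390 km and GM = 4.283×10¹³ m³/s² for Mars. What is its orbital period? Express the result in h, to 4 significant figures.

r = 3390 + 12670 = 16060 km = 1.6060×10⁷ m.
Kepler's third law: T = 2π√(r³/μ) = 2π√((1.606×10⁷)³ / 4.283×10¹³).
r³/μ = 9.671×10⁷ s², so T = 2π × 9.834×10³ = 6.179×10⁴ s.
Converting: 6.179×10⁴ s ÷ 3600 = 17.16 h.

T ≈ 17.16 h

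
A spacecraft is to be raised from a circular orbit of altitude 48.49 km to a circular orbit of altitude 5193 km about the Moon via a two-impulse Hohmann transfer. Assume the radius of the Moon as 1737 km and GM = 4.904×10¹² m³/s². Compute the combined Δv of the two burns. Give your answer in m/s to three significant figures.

Δv_total ≈ 735 m/s

r₁ = 1737 + 48.49 = 1785.5 km = 1.7855×10⁶ m.
r₂ = 1737 + 5193 = 6930.0 km = 6.9300×10⁶ m.
Transfer ellipse a_t = (r₁ + r₂)/2 = 4.358×10⁶ m.
At r₁: circular v_c1 = √(μ/r₁) = 1657 m/s; transfer-perilune v_p = √[μ(2/r₁ − 1/a_t)] = 2090 m/s.
Δv₁ = v_p − v_c1 = 432.6 m/s.
At r₂: circular v_c2 = √(μ/r₂) = 841.2 m/s; transfer-apolune v_a = √[μ(2/r₂ − 1/a_t)] = 538.5 m/s.
Δv₂ = v_c2 − v_a = 302.8 m/s.
Total Δv = Δv₁ + Δv₂ = 735.4 m/s.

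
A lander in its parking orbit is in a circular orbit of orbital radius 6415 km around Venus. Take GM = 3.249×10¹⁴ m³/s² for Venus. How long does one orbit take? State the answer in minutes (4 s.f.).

r = 6415 km = 6.415×10⁶ m.
Kepler's third law: T = 2π√(r³/μ) = 2π√((6.415×10⁶)³ / 3.249×10¹⁴).
r³/μ = 8.125×10⁵ s², so T = 2π × 9.014×10² = 5.664×10³ s.
Converting: 5.664×10³ s ÷ 60.00 = 94.39 minutes.

T ≈ 94.39 minutes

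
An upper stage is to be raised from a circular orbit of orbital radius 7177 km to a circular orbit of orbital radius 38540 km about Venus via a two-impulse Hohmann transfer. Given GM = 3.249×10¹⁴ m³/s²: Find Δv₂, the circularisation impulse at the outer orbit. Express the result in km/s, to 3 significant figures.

r₁ = 7177 km = 7.177×10⁶ m.
r₂ = 38540 km = 3.854×10⁷ m.
Transfer ellipse a_t = (r₁ + r₂)/2 = 2.286×10⁷ m.
At r₁: circular v_c1 = √(μ/r₁) = 6728 m/s; transfer-periapsis v_p = √[μ(2/r₁ − 1/a_t)] = 8736 m/s.
At r₂: circular v_c2 = √(μ/r₂) = 2903 m/s; transfer-apoapsis v_a = √[μ(2/r₂ − 1/a_t)] = 1627 m/s.
Δv₂ = v_c2 − v_a = 1277 m/s.
= 1.277 km/s.

Δv ≈ 1.28 km/s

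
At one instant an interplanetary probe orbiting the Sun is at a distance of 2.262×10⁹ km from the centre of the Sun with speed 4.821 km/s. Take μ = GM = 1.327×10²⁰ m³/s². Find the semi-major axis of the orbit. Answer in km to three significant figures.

a ≈ 1.41×10⁹ km

r = 2.262×10¹² m.
Specific orbital energy ε = v²/2 − μ/r = (4821)²/2 − 1.327×10²⁰/2.262×10¹² = -4.704×10⁷ J/kg.
Since ε = −μ/(2a), a = −μ/(2ε) = 1.410×10¹² m = 1.4104×10⁹ km.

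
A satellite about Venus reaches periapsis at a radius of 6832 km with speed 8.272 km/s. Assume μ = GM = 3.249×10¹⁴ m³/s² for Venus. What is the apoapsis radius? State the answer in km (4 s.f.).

r_p = 6.832×10⁶ m.
Specific energy ε = v²/2 − μ/r = -1.334×10⁷ J/kg, so a = −μ/(2ε) = 1.218×10⁷ m.
The apsides satisfy r_p + r_a = 2a, so the apoapsis radius is 2a − r_p = 1.752×10⁷ m = 17519 km.

apoapsis radius ≈ 17520 km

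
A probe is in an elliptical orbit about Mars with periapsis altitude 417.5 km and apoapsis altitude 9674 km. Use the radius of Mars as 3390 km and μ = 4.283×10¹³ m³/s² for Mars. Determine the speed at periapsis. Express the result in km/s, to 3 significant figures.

r_p = 3390 + 417.5 = 3807.5 km = 3.8075×10⁶ m.
r_a = 3390 + 9674 = 13064 km = 1.3064×10⁷ m.
Semi-major axis a = (r_p + r_a)/2 = 8435.8 km = 8.436×10⁶ m.
Vis-viva: v² = μ(2/r − 1/a) = 4.283×10¹³ × (5.253×10⁻⁷ − 1.185×10⁻⁷) = 1.742×10⁷ m²/s².
v = 4174 m/s = 4.174 km/s.

v ≈ 4.17 km/s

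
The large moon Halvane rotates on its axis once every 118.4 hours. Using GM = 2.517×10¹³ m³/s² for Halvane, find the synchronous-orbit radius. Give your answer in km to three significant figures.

r_sync ≈ 48700 km

T = 118.4 hours = 4.262×10⁵ s.
A synchronous orbit has period T, so by Kepler's third law a = (μT²/4π²)^(1/3).
μT²/4π² = 2.517×10¹³ × (4.262×10⁵)² / 39.48 = 1.158×10²³ m³.
a = 4.875×10⁷ m = 48747 km.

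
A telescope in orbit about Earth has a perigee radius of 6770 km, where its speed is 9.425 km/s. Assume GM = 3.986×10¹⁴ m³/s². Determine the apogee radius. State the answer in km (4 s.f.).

r_p = 6.770×10⁶ m.
Specific energy ε = v²/2 − μ/r = -1.446×10⁷ J/kg, so a = −μ/(2ε) = 1.378×10⁷ m.
The apsides satisfy r_p + r_a = 2a, so the apogee radius is 2a − r_p = 2.079×10⁷ m = 20792 km.

apogee radius ≈ 20790 km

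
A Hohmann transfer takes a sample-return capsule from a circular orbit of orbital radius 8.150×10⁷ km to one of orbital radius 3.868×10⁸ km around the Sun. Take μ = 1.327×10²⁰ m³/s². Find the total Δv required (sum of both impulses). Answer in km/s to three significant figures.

r₁ = 8.150×10⁷ km = 8.150×10¹⁰ m.
r₂ = 3.868×10⁸ km = 3.868×10¹¹ m.
Transfer ellipse a_t = (r₁ + r₂)/2 = 2.342×10¹¹ m.
At r₁: circular v_c1 = √(μ/r₁) = 40350 m/s; transfer-perihelion v_p = √[μ(2/r₁ − 1/a_t)] = 51860 m/s.
Δv₁ = v_p − v_c1 = 11510 m/s.
At r₂: circular v_c2 = √(μ/r₂) = 18520 m/s; transfer-aphelion v_a = √[μ(2/r₂ − 1/a_t)] = 10930 m/s.
Δv₂ = v_c2 − v_a = 7595 m/s.
Total Δv = Δv₁ + Δv₂ = 19110 m/s = 19.11 km/s.

Δv_total ≈ 19.1 km/s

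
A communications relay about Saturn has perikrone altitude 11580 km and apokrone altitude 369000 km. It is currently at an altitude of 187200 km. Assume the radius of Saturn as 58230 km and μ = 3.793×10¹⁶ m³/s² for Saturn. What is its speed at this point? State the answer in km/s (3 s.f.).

r_p = 58230 + 11580 = 69810 km = 6.9810×10⁷ m.
r_a = 58230 + 369000 = 427230 km = 4.2723×10⁸ m.
r = 58230 + 187200 = 2.4543×10⁵ km = 2.454×10⁸ m.
Semi-major axis a = (r_p + r_a)/2 = 2.4852×10⁵ km = 2.485×10⁸ m.
Vis-viva: v² = μ(2/r − 1/a) = 3.793×10¹⁶ × (8.149×10⁻⁹ − 4.024×10⁻⁹) = 1.565×10⁸ m²/s².
v = 12510 m/s = 12.51 km/s.

v ≈ 12.5 km/s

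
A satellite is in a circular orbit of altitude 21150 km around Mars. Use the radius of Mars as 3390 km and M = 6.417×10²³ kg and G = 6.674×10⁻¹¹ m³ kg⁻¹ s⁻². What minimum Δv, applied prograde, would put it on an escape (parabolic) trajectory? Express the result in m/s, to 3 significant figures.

Δv ≈ 547 m/s

μ = GM = 6.674×10⁻¹¹ × 6.417×10²³ = 4.283×10¹³ m³/s².
r = 3390 + 21150 = 24540 km = 2.4540×10⁷ m.
Circular speed v_c = √(μ/r) = 1321 m/s.
Escape speed v_esc = √(2μ/r) = √2 × v_c = 1868 m/s.
Δv = v_esc − v_c = 547.2 m/s.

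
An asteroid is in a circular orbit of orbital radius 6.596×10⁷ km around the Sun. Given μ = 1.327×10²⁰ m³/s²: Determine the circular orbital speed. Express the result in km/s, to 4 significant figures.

v ≈ 44.85 km/s

r = 6.596×10⁷ km = 6.596×10¹⁰ m.
For a circular orbit v = √(μ/r) = √(1.327×10²⁰ / 6.596×10¹⁰) = √(2.012×10⁹) = 44850 m/s.
That is 44.85 km/s.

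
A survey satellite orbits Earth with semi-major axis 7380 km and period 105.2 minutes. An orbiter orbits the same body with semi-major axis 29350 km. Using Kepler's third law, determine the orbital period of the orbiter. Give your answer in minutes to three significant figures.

T₂ ≈ 834 minutes

Kepler's third law: T² ∝ a³, so T₂ = T₁ (a₂/a₁)^(3/2).
a₂/a₁ = 3.977, (a₂/a₁)^(3/2) = 7.931.
T₂ = 105.2 × 7.931 = 834.3 minutes.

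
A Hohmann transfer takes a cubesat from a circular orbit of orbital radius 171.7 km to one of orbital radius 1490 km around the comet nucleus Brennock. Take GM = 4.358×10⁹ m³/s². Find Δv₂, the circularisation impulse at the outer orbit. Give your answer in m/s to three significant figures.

r₁ = 171.7 km = 1.717×10⁵ m.
r₂ = 1490 km = 1.490×10⁶ m.
Transfer ellipse a_t = (r₁ + r₂)/2 = 8.308×10⁵ m.
At r₁: circular v_c1 = √(μ/r₁) = 159.3 m/s; transfer-periapsis v_p = √[μ(2/r₁ − 1/a_t)] = 213.3 m/s.
At r₂: circular v_c2 = √(μ/r₂) = 54.08 m/s; transfer-apoapsis v_a = √[μ(2/r₂ − 1/a_t)] = 24.59 m/s.
Δv₂ = v_c2 − v_a = 29.50 m/s.

Δv ≈ 29.5 m/s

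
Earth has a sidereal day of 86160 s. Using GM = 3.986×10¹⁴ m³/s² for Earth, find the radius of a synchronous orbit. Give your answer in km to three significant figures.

A synchronous orbit has period T, so by Kepler's third law a = (μT²/4π²)^(1/3).
μT²/4π² = 3.986×10¹⁴ × (8.616×10⁴)² / 39.48 = 7.495×10²² m³.
a = 4.216×10⁷ m = 42163 km.

r_sync ≈ 42200 km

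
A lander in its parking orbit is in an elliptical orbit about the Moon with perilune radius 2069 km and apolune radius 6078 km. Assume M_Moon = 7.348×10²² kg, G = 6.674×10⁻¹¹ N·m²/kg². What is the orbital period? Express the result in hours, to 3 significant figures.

μ = GM = 6.674×10⁻¹¹ × 7.348×10²² = 4.904×10¹² m³/s².
Semi-major axis a = (r_p + r_a)/2 = (2069.0 + 6078.0)/2 = 4073.5 km = 4.074×10⁶ m.
By Kepler's third law T = 2π√(a³/μ) = 2π × 3.713×10³ = 2.333×10⁴ s.
= 6.480 hours.

T ≈ 6.48 hours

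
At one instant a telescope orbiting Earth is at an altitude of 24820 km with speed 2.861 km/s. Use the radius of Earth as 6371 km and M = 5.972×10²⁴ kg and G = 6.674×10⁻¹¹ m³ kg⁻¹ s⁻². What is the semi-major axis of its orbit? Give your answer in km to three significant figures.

μ = GM = 6.674×10⁻¹¹ × 5.972×10²⁴ = 3.986×10¹⁴ m³/s².
r = 6371 + 24820 = 31191 km = 3.119×10⁷ m.
Specific orbital energy ε = v²/2 − μ/r = (2861)²/2 − 3.986×10¹⁴/3.119×10⁷ = -8.686×10⁶ J/kg.
Since ε = −μ/(2a), a = −μ/(2ε) = 2.294×10⁷ m = 22944 km.

a ≈ 22900 km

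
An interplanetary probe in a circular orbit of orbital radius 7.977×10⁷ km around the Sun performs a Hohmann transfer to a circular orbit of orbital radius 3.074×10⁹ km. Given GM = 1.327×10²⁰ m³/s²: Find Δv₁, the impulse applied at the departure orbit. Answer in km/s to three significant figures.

r₁ = 7.977×10⁷ km = 7.977×10¹⁰ m.
r₂ = 3.074×10⁹ km = 3.074×10¹² m.
Transfer ellipse a_t = (r₁ + r₂)/2 = 1.577×10¹² m.
At r₁: circular v_c1 = √(μ/r₁) = 40790 m/s; transfer-perihelion v_p = √[μ(2/r₁ − 1/a_t)] = 56950 m/s.
Δv₁ = v_p − v_c1 = 16160 m/s.
= 16.16 km/s.

Δv ≈ 16.2 km/s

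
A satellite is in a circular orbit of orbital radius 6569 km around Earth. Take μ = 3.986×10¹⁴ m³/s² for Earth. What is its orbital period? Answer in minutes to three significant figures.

T ≈ 88.3 minutes

r = 6569 km = 6.569×10⁶ m.
Kepler's third law: T = 2π√(r³/μ) = 2π√((6.569×10⁶)³ / 3.986×10¹⁴).
r³/μ = 7.111×10⁵ s², so T = 2π × 8.433×10² = 5.299×10³ s.
Converting: 5.299×10³ s ÷ 60.00 = 88.31 minutes.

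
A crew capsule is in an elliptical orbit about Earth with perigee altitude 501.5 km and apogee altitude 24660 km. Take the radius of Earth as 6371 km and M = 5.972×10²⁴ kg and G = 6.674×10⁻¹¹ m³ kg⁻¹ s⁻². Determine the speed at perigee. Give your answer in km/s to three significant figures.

μ = GM = 6.674×10⁻¹¹ × 5.972×10²⁴ = 3.986×10¹⁴ m³/s².
r_p = 6371 + 501.5 = 6872.5 km = 6.8725×10⁶ m.
r_a = 6371 + 24660 = 31031 km = 3.1031×10⁷ m.
Semi-major axis a = (r_p + r_a)/2 = 18952 km = 1.895×10⁷ m.
Vis-viva: v² = μ(2/r − 1/a) = 3.986×10¹⁴ × (2.910×10⁻⁷ − 5.277×10⁻⁸) = 9.496×10⁷ m²/s².
v = 9745 m/s = 9.745 km/s.

v ≈ 9.74 km/s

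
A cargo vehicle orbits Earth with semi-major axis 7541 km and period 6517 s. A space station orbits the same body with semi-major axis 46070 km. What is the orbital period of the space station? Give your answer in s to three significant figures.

T₂ ≈ 98400 s

Kepler's third law: T² ∝ a³, so T₂ = T₁ (a₂/a₁)^(3/2).
a₂/a₁ = 6.109, (a₂/a₁)^(3/2) = 15.10.
T₂ = 6517 × 15.10 = 98410 s.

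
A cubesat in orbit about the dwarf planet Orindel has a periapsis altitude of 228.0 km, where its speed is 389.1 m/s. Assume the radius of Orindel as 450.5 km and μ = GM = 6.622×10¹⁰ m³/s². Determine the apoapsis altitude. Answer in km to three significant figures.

r_p = 450.5 + 228.0 = 678.50 km = 6.785×10⁵ m.
Specific energy ε = v²/2 − μ/r = -2.190×10⁴ J/kg, so a = −μ/(2ε) = 1.512×10⁶ m.
The apsides satisfy r_p + r_a = 2a, so the apoapsis radius is 2a − r_p = 2.345×10⁶ m = 2345.5 km.
Apoapsis altitude = 2345.5 − 450.5 = 1895.0 km.

apoapsis altitude ≈ 1890 km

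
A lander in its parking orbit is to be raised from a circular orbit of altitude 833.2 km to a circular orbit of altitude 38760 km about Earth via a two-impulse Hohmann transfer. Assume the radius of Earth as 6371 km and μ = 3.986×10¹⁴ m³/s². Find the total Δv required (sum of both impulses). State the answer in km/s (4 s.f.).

r₁ = 6371 + 833.2 = 7204.2 km = 7.2042×10⁶ m.
r₂ = 6371 + 38760 = 45131 km = 4.5131×10⁷ m.
Transfer ellipse a_t = (r₁ + r₂)/2 = 2.617×10⁷ m.
At r₁: circular v_c1 = √(μ/r₁) = 7438 m/s; transfer-perigee v_p = √[μ(2/r₁ − 1/a_t)] = 9769 m/s.
Δv₁ = v_p − v_c1 = 2330 m/s.
At r₂: circular v_c2 = √(μ/r₂) = 2972 m/s; transfer-apogee v_a = √[μ(2/r₂ − 1/a_t)] = 1559 m/s.
Δv₂ = v_c2 − v_a = 1413 m/s.
Total Δv = Δv₁ + Δv₂ = 3743 m/s = 3.743 km/s.

Δv_total ≈ 3.743 km/s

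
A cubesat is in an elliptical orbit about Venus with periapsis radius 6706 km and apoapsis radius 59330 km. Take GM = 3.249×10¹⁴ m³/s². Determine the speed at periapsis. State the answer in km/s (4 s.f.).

Semi-major axis a = (r_p + r_a)/2 = 33018 km = 3.302×10⁷ m.
Vis-viva: v² = μ(2/r − 1/a) = 3.249×10¹⁴ × (2.982×10⁻⁷ − 3.029×10⁻⁸) = 8.706×10⁷ m²/s².
v = 9330 m/s = 9.330 km/s.

v ≈ 9.330 km/s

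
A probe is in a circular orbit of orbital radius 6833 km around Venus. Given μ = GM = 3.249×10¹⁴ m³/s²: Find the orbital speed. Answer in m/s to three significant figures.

v ≈ 6900 m/s

r = 6833 km = 6.833×10⁶ m.
For a circular orbit v = √(μ/r) = √(3.249×10¹⁴ / 6.833×10⁶) = √(4.755×10⁷) = 6896 m/s.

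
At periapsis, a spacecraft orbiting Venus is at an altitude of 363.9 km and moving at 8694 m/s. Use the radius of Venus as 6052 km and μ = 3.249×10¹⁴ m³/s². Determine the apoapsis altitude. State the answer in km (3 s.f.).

apoapsis altitude ≈ 12800 km

r_p = 6052 + 363.9 = 6415.9 km = 6.416×10⁶ m.
Specific energy ε = v²/2 − μ/r = -1.285×10⁷ J/kg, so a = −μ/(2ε) = 1.264×10⁷ m.
The apsides satisfy r_p + r_a = 2a, so the apoapsis radius is 2a − r_p = 1.887×10⁷ m = 18874 km.
Apoapsis altitude = 18874 − 6052 = 12822 km.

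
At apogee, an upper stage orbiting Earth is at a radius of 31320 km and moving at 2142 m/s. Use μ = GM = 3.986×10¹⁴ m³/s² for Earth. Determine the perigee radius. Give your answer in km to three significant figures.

perigee radius ≈ 6890 km

r_a = 3.132×10⁷ m.
Specific energy ε = v²/2 − μ/r = -1.043×10⁷ J/kg, so a = −μ/(2ε) = 1.910×10⁷ m.
The apsides satisfy r_p + r_a = 2a, so the perigee radius is 2a − r_a = 6.887×10⁶ m = 6887.1 km.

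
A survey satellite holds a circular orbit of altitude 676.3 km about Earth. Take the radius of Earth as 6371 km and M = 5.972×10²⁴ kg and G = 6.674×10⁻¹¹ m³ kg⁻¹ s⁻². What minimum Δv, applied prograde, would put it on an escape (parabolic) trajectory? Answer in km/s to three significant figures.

Δv ≈ 3.12 km/s

μ = GM = 6.674×10⁻¹¹ × 5.972×10²⁴ = 3.986×10¹⁴ m³/s².
r = 6371 + 676.3 = 7047.3 km = 7.0473×10⁶ m.
Circular speed v_c = √(μ/r) = 7520 m/s.
Escape speed v_esc = √(2μ/r) = √2 × v_c = 10640 m/s.
Δv = v_esc − v_c = 3115 m/s = 3.115 km/s.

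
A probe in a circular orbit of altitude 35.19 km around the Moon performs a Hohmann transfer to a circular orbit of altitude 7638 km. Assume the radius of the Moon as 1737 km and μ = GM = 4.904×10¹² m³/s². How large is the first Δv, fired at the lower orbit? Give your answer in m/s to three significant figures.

r₁ = 1737 + 35.19 = 1772.2 km = 1.7722×10⁶ m.
r₂ = 1737 + 7638 = 9375.0 km = 9.3750×10⁶ m.
Transfer ellipse a_t = (r₁ + r₂)/2 = 5.574×10⁶ m.
At r₁: circular v_c1 = √(μ/r₁) = 1663 m/s; transfer-perilune v_p = √[μ(2/r₁ − 1/a_t)] = 2157 m/s.
Δv₁ = v_p − v_c1 = 493.9 m/s.

Δv ≈ 494 m/s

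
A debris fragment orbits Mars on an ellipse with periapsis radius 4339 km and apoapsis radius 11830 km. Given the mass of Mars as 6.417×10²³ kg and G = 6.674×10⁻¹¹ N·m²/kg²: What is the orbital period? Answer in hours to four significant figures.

μ = GM = 6.674×10⁻¹¹ × 6.417×10²³ = 4.283×10¹³ m³/s².
Semi-major axis a = (r_p + r_a)/2 = (4339.0 + 11830)/2 = 8084.5 km = 8.084×10⁶ m.
By Kepler's third law T = 2π√(a³/μ) = 2π × 3.513×10³ = 2.207×10⁴ s.
= 6.131 hours.

T ≈ 6.131 hours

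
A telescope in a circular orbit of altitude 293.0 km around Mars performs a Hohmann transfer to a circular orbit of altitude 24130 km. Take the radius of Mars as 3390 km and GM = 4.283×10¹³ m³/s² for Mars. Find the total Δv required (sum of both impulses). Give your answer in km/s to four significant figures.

r₁ = 3390 + 293.0 = 3683.0 km = 3.6830×10⁶ m.
r₂ = 3390 + 24130 = 27520 km = 2.7520×10⁷ m.
Transfer ellipse a_t = (r₁ + r₂)/2 = 1.560×10⁷ m.
At r₁: circular v_c1 = √(μ/r₁) = 3410 m/s; transfer-periapsis v_p = √[μ(2/r₁ − 1/a_t)] = 4529 m/s.
Δv₁ = v_p − v_c1 = 1119 m/s.
At r₂: circular v_c2 = √(μ/r₂) = 1248 m/s; transfer-apoapsis v_a = √[μ(2/r₂ − 1/a_t)] = 606.1 m/s.
Δv₂ = v_c2 − v_a = 641.4 m/s.
Total Δv = Δv₁ + Δv₂ = 1760 m/s = 1.760 km/s.

Δv_total ≈ 1.760 km/s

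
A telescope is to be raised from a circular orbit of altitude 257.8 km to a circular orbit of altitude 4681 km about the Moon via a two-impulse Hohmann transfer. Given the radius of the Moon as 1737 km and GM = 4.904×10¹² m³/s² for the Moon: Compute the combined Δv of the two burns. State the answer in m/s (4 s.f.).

r₁ = 1737 + 257.8 = 1994.8 km = 1.9948×10⁶ m.
r₂ = 1737 + 4681 = 6418.0 km = 6.4180×10⁶ m.
Transfer ellipse a_t = (r₁ + r₂)/2 = 4.206×10⁶ m.
At r₁: circular v_c1 = √(μ/r₁) = 1568 m/s; transfer-perilune v_p = √[μ(2/r₁ − 1/a_t)] = 1937 m/s.
Δv₁ = v_p − v_c1 = 368.8 m/s.
At r₂: circular v_c2 = √(μ/r₂) = 874.1 m/s; transfer-apolune v_a = √[μ(2/r₂ − 1/a_t)] = 602.0 m/s.
Δv₂ = v_c2 − v_a = 272.2 m/s.
Total Δv = Δv₁ + Δv₂ = 641.0 m/s.

Δv_total ≈ 641.0 m/s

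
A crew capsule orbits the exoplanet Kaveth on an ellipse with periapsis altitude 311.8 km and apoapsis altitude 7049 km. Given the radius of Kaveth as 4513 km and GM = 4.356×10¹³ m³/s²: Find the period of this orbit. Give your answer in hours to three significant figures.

r_p = 4513 + 311.8 = 4824.8 km = 4.8248×10⁶ m.
r_a = 4513 + 7049 = 11562 km = 1.1562×10⁷ m.
Semi-major axis a = (r_p + r_a)/2 = (4824.8 + 11562)/2 = 8193.4 km = 8.193×10⁶ m.
By Kepler's third law T = 2π√(a³/μ) = 2π × 3.553×10³ = 2.233×10⁴ s.
= 6.202 hours.

T ≈ 6.20 hours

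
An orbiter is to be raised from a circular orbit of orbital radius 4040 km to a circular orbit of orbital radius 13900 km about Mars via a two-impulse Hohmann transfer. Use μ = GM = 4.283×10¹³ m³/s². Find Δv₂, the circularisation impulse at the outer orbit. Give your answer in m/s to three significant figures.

Δv ≈ 577 m/s

r₁ = 4040 km = 4.040×10⁶ m.
r₂ = 13900 km = 1.390×10⁷ m.
Transfer ellipse a_t = (r₁ + r₂)/2 = 8.970×10⁶ m.
At r₁: circular v_c1 = √(μ/r₁) = 3256 m/s; transfer-periapsis v_p = √[μ(2/r₁ − 1/a_t)] = 4053 m/s.
At r₂: circular v_c2 = √(μ/r₂) = 1755 m/s; transfer-apoapsis v_a = √[μ(2/r₂ − 1/a_t)] = 1178 m/s.
Δv₂ = v_c2 − v_a = 577.3 m/s.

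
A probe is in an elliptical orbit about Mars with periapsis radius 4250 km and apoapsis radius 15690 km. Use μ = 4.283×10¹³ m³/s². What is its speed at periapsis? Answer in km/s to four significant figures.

Semi-major axis a = (r_p + r_a)/2 = 9970.0 km = 9.970×10⁶ m.
Vis-viva: v² = μ(2/r − 1/a) = 4.283×10¹³ × (4.706×10⁻⁷ − 1.003×10⁻⁷) = 1.586×10⁷ m²/s².
v = 3982 m/s = 3.982 km/s.

v ≈ 3.982 km/s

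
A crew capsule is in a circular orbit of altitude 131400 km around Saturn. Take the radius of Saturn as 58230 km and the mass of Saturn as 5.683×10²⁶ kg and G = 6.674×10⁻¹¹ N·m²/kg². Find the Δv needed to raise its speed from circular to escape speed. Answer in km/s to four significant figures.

Δv ≈ 5.858 km/s

μ = GM = 6.674×10⁻¹¹ × 5.683×10²⁶ = 3.793×10¹⁶ m³/s².
r = 58230 + 131400 = 189630 km = 1.8963×10⁸ m.
Circular speed v_c = √(μ/r) = 14140 m/s.
Escape speed v_esc = √(2μ/r) = √2 × v_c = 20000 m/s.
Δv = v_esc − v_c = 5858 m/s = 5.858 km/s.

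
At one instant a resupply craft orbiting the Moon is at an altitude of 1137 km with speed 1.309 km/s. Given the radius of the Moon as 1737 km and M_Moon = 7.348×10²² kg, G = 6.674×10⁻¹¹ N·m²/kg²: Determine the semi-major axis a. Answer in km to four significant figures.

a ≈ 2886 km

μ = GM = 6.674×10⁻¹¹ × 7.348×10²² = 4.904×10¹² m³/s².
r = 1737 + 1137 = 2874.0 km = 2.874×10⁶ m.
Specific orbital energy ε = v²/2 − μ/r = (1309)²/2 − 4.904×10¹²/2.874×10⁶ = -8.496×10⁵ J/kg.
Since ε = −μ/(2a), a = −μ/(2ε) = 2.886×10⁶ m = 2886.1 km.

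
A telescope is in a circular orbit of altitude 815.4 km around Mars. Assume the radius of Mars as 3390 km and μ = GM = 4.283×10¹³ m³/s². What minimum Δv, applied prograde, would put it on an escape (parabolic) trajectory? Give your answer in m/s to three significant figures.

Δv ≈ 1320 m/s

r = 3390 + 815.4 = 4205.4 km = 4.2054×10⁶ m.
Circular speed v_c = √(μ/r) = 3191 m/s.
Escape speed v_esc = √(2μ/r) = √2 × v_c = 4513 m/s.
Δv = v_esc − v_c = 1322 m/s.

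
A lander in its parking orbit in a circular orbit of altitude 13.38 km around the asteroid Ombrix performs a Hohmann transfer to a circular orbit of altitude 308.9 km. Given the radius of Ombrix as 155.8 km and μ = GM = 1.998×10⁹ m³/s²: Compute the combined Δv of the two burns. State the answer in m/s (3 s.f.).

Δv_total ≈ 40.6 m/s

r₁ = 155.8 + 13.38 = 169.18 km = 1.6918×10⁵ m.
r₂ = 155.8 + 308.9 = 464.70 km = 4.6470×10⁵ m.
Transfer ellipse a_t = (r₁ + r₂)/2 = 3.169×10⁵ m.
At r₁: circular v_c1 = √(μ/r₁) = 108.7 m/s; transfer-periapsis v_p = √[μ(2/r₁ − 1/a_t)] = 131.6 m/s.
Δv₁ = v_p − v_c1 = 22.92 m/s.
At r₂: circular v_c2 = √(μ/r₂) = 65.57 m/s; transfer-apoapsis v_a = √[μ(2/r₂ − 1/a_t)] = 47.91 m/s.
Δv₂ = v_c2 − v_a = 17.66 m/s.
Total Δv = Δv₁ + Δv₂ = 40.58 m/s.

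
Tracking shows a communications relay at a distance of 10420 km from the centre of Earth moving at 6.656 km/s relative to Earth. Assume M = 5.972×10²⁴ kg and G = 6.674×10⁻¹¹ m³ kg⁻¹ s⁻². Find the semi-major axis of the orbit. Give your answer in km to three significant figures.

a ≈ 12400 km

μ = GM = 6.674×10⁻¹¹ × 5.972×10²⁴ = 3.986×10¹⁴ m³/s².
r = 1.042×10⁷ m.
Specific orbital energy ε = v²/2 − μ/r = (6656)²/2 − 3.986×10¹⁴/1.042×10⁷ = -1.610×10⁷ J/kg.
Since ε = −μ/(2a), a = −μ/(2ε) = 1.238×10⁷ m = 12378 km.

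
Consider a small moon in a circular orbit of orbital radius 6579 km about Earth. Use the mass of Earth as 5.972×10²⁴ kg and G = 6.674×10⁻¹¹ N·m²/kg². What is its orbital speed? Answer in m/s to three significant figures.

μ = GM = 6.674×10⁻¹¹ × 5.972×10²⁴ = 3.986×10¹⁴ m³/s².
r = 6579 km = 6.579×10⁶ m.
For a circular orbit v = √(μ/r) = √(3.986×10¹⁴ / 6.579×10⁶) = √(6.058×10⁷) = 7783 m/s.

v ≈ 7780 m/s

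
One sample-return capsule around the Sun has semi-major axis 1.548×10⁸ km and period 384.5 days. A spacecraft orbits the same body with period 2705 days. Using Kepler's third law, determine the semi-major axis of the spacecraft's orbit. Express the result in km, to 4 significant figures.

Kepler's third law: a³ ∝ T², so a₂ = a₁ (T₂/T₁)^(2/3).
T₂/T₁ = 7.035, (T₂/T₁)^(2/3) = 3.672.
a₂ = 1.548×10⁸ × 3.672 = 5.684×10⁸ km.

a₂ ≈ 5.684×10⁸ km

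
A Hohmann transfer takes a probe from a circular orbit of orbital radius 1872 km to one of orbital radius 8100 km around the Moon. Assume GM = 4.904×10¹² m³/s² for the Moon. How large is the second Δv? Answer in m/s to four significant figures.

Δv ≈ 301.3 m/s

r₁ = 1872 km = 1.872×10⁶ m.
r₂ = 8100 km = 8.100×10⁶ m.
Transfer ellipse a_t = (r₁ + r₂)/2 = 4.986×10⁶ m.
At r₁: circular v_c1 = √(μ/r₁) = 1619 m/s; transfer-perilune v_p = √[μ(2/r₁ − 1/a_t)] = 2063 m/s.
At r₂: circular v_c2 = √(μ/r₂) = 778.1 m/s; transfer-apolune v_a = √[μ(2/r₂ − 1/a_t)] = 476.8 m/s.
Δv₂ = v_c2 − v_a = 301.3 m/s.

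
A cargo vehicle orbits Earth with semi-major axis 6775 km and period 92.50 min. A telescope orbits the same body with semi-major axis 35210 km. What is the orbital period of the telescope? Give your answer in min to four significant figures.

T₂ ≈ 1096 min

Kepler's third law: T² ∝ a³, so T₂ = T₁ (a₂/a₁)^(3/2).
a₂/a₁ = 5.197, (a₂/a₁)^(3/2) = 11.85.
T₂ = 92.50 × 11.85 = 1096 min.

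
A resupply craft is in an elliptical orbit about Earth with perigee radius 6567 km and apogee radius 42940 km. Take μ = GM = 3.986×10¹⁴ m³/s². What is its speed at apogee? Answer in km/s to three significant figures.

v ≈ 1.57 km/s

Semi-major axis a = (r_p + r_a)/2 = 24754 km = 2.475×10⁷ m.
Vis-viva: v² = μ(2/r − 1/a) = 3.986×10¹⁴ × (4.658×10⁻⁸ − 4.040×10⁻⁸) = 2.463×10⁶ m²/s².
v = 1569 m/s = 1.569 km/s.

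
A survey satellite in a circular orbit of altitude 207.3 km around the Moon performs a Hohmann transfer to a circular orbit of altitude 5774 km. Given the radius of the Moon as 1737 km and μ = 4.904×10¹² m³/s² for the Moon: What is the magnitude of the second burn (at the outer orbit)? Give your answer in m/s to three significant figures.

Δv ≈ 290 m/s

r₁ = 1737 + 207.3 = 1944.3 km = 1.9443×10⁶ m.
r₂ = 1737 + 5774 = 7511.0 km = 7.5110×10⁶ m.
Transfer ellipse a_t = (r₁ + r₂)/2 = 4.728×10⁶ m.
At r₁: circular v_c1 = √(μ/r₁) = 1588 m/s; transfer-perilune v_p = √[μ(2/r₁ − 1/a_t)] = 2002 m/s.
At r₂: circular v_c2 = √(μ/r₂) = 808.0 m/s; transfer-apolune v_a = √[μ(2/r₂ − 1/a_t)] = 518.2 m/s.
Δv₂ = v_c2 − v_a = 289.8 m/s.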